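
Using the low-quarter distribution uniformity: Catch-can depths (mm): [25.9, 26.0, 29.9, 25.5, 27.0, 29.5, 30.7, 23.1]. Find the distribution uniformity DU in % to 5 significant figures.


Approach: apply the low-quarter distribution uniformity, DU = (mean of lowest quarter of readings / overall mean)*100.
sorted lowest 2 of 8: [23.1, 25.5] -> mean = 24.30000 mm
overall mean = 27.20000 mm
DU = (24.30000/27.20000)*100 = 89.338 %
Therefore the distribution uniformity DU = 89.338 %.


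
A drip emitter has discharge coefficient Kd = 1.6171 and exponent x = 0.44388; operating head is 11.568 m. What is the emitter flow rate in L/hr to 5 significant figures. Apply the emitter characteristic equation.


Approach: apply the emitter characteristic equation, q = Kd * h^x.
q = 1.6171 * 11.568^0.44388 = 4.7940 L/hr
Therefore the emitter flow rate = 4.7940 L/hr.


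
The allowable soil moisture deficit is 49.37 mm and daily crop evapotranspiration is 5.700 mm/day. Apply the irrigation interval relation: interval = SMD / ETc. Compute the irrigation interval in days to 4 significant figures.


interval = 49.37 / 5.700 = 8.661 days
Therefore the irrigation interval = 8.661 days.


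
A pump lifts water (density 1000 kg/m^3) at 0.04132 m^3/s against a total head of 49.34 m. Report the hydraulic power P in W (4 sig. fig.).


Approach: apply the hydraulic power relation, P = rho*g*Q*H.
P = 1000 * 9.81 * 0.04132 * 49.34 = 20000 W
Therefore the hydraulic power P = 20000 W.


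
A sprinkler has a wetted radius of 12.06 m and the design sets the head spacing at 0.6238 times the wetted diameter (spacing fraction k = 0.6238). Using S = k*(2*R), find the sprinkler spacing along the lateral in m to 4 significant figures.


S = 0.6238 * (2 * 12.06) = 15.05 m
Therefore the sprinkler spacing along the lateral = 15.05 m.


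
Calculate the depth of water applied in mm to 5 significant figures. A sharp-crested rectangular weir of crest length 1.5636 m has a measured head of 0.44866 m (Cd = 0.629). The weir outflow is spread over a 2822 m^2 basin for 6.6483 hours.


Approach: apply the rectangular weir equation with a volume-to-depth conversion, Q = (2/3)*Cd*L*sqrt(2g)*H^1.5; d = Q*t/A * 1000.
Step 1 — weir discharge:
  Q = (2/3)*0.629*1.5636*sqrt(2*9.81)*0.44866^1.5 = 0.8727916 m^3/s
Step 2 — volume: V = 0.8727916 * 6.6483*3600 = 20889.29 m^3
Step 3 — depth: d = V/A * 1000 = 20889.29/2822 * 1000 = 7402.3 mm
Therefore the depth of water applied = 7402.3 mm.


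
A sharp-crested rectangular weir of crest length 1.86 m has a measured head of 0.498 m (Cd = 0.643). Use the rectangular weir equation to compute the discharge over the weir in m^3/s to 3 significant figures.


Approach: apply the rectangular weir equation, Q = (2/3)*Cd*L*sqrt(2g)*H^1.5.
Q = (2/3)*0.643*1.86*sqrt(2*9.81)*0.498^1.5 = 1.24 m^3/s
Therefore the discharge over the weir = 1.24 m^3/s.


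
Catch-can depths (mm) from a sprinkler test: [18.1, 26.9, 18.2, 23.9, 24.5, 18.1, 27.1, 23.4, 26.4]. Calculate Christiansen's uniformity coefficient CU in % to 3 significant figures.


Approach: apply Christiansen's uniformity coefficient, CU = (1 - mean_abs_deviation/mean)*100.
mean = 22.956 mm
mean |d_i - mean| = 3.2148 mm
CU = (1 - 3.2148/22.956)*100 = 86.0 %
Therefore Christiansen's uniformity coefficient CU = 86.0 %.


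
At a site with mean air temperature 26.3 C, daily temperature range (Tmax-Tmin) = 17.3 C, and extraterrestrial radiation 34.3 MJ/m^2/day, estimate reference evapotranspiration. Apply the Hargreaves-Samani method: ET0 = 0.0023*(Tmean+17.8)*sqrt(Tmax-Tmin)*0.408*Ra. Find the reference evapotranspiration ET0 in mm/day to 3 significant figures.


ET0 = 0.0023*(26.3+17.8)*sqrt(17.3)*0.408*34.3 = 5.90 mm/day
Therefore the reference evapotranspiration ET0 = 5.90 mm/day.


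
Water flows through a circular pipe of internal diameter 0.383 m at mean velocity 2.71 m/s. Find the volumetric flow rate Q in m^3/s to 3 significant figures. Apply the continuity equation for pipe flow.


Approach: apply the continuity equation for pipe flow, Q = A * v with A = pi*(D/2)^2.
A = pi*(0.383/2)^2 = 0.11521 m^2
Q = 0.11521 * 2.71 = 0.312 m^3/s
Therefore the volumetric flow rate Q = 0.312 m^3/s.


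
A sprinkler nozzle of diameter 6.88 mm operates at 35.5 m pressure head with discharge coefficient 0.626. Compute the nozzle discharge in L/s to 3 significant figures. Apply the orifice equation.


Approach: apply the orifice equation, Q = Cd*A*sqrt(2*g*h), A = pi*(d/2)^2.
A = pi*(6.88e-3/2)^2 = 3.7176e-05 m^2
Q = 0.626 * 3.7176e-05 * sqrt(2*9.81*35.5) * 1000 = 0.614 L/s
Therefore the nozzle discharge = 0.614 L/s.


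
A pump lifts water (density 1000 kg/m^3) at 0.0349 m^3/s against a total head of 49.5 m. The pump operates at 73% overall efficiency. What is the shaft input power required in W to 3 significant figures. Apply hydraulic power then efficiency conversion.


Approach: apply hydraulic power then efficiency conversion, P = rho*g*Q*H; P_in = P/eta.
Step 1 — hydraulic power (P = rho*g*Q*H):
  P = 1000 * 9.81 * 0.0349 * 49.5 = 16947 W
Step 2 — input power: P_in = P/eta = 16947 / 0.73 = 23200 W
Therefore the shaft input power required = 23200 W.


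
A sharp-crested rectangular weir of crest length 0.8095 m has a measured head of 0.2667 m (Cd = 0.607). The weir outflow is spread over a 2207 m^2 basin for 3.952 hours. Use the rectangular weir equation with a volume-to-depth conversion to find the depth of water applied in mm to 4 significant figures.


Approach: apply the rectangular weir equation with a volume-to-depth conversion, Q = (2/3)*Cd*L*sqrt(2g)*H^1.5; d = Q*t/A * 1000.
Step 1 — weir discharge:
  Q = (2/3)*0.607*0.8095*sqrt(2*9.81)*0.2667^1.5 = 0.199847 m^3/s
Step 2 — volume: V = 0.199847 * 3.952*3600 = 2843.27 m^3
Step 3 — depth: d = V/A * 1000 = 2843.27/2207 * 1000 = 1288 mm
Therefore the depth of water applied = 1288 mm.


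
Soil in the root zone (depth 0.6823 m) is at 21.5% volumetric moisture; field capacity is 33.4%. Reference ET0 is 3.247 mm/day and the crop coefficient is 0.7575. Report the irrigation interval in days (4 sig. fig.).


Approach: apply soil-water budget scheduling, SMD = (FC-theta)/100*depth*1000; ETc = ET0*Kc; interval = SMD/ETc.
Step 1 — soil moisture deficit:
  SMD = (33.4 - 21.5)/100 * 0.6823 * 1000 = 81.1937 mm
Step 2 — daily crop ET (ETc = ET0*Kc):
  ETc = 3.247 * 0.7575 = 2.45960 mm/day
Step 3 — irrigation interval (SMD/ETc):
  interval = 81.1937 / 2.45960 = 33.01 days
Therefore the irrigation interval = 33.01 days.


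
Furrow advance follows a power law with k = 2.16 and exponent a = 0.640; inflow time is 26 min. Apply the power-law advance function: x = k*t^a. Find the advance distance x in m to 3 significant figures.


x = 2.16 * 26^0.640 = 17.4 m
Therefore the advance distance x = 17.4 m.


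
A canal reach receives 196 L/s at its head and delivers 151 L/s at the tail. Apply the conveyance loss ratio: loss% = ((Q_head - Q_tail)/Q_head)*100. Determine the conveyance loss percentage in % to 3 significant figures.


loss = ((196 - 151)/196)*100 = 23.0 %
Therefore the conveyance loss percentage = 23.0 %.


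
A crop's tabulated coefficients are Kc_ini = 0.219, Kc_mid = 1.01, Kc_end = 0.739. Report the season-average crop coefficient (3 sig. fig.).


Approach: apply a simple seasonal average, Kc_avg = (Kc_ini + Kc_mid + Kc_end)/3.
Kc_avg = (0.219 + 1.01 + 0.739)/3 = 0.656
Therefore the season-average crop coefficient = 0.656.


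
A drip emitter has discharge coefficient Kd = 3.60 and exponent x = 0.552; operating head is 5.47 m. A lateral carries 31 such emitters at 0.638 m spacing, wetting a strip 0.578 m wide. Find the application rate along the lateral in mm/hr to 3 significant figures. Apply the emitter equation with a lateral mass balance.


Approach: apply the emitter equation with a lateral mass balance, q = Kd*h^x; Q = n*q; rate = Q/(n*spacing*width).
Step 1 — single emitter flow (q = Kd*h^x):
  q = 3.60 * 5.47^0.552 = 9.1975 L/hr
Step 2 — total lateral flow: Q = 31 * 9.1975 = 285.12 L/hr
Step 3 — wetted area: A = 31 * 0.638 * 0.578 = 11.432 m^2
Step 4 — application rate: Q/A = 285.12/11.432 = 24.9 mm/hr
Therefore the application rate along the lateral = 24.9 mm/hr.


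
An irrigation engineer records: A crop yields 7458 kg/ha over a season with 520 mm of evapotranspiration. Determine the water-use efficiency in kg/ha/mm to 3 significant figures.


Approach: apply the water-use efficiency ratio, WUE = yield/ET.
WUE = 7458 / 520 = 14.3 kg/ha/mm
Therefore the water-use efficiency = 14.3 kg/ha/mm.


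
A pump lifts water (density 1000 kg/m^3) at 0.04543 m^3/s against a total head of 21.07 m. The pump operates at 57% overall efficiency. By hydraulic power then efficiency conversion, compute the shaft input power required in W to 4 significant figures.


Approach: apply hydraulic power then efficiency conversion, P = rho*g*Q*H; P_in = P/eta.
Step 1 — hydraulic power (P = rho*g*Q*H):
  P = 1000 * 9.81 * 0.04543 * 21.07 = 9390.23 W
Step 2 — input power: P_in = P/eta = 9390.23 / 0.57 = 16470 W
Therefore the shaft input power required = 16470 W.


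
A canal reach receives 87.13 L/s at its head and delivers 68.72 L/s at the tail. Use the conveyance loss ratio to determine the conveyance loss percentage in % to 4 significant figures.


Approach: apply the conveyance loss ratio, loss% = ((Q_head - Q_tail)/Q_head)*100.
loss = ((87.13 - 68.72)/87.13)*100 = 21.13 %
Therefore the conveyance loss percentage = 21.13 %.


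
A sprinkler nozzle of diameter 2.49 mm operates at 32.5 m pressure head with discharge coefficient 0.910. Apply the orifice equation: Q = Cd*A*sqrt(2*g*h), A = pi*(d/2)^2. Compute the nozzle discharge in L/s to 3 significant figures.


A = pi*(2.49e-3/2)^2 = 4.8695e-06 m^2
Q = 0.910 * 4.8695e-06 * sqrt(2*9.81*32.5) * 1000 = 0.112 L/s
Therefore the nozzle discharge = 0.112 L/s.


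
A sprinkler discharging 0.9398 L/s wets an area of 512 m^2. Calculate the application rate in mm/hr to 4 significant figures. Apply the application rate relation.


Approach: apply the application rate relation, rate = (Q/A)*3600.
rate = (0.9398 / 512) * 3600 = 6.608 mm/hr
Therefore the application rate = 6.608 mm/hr.


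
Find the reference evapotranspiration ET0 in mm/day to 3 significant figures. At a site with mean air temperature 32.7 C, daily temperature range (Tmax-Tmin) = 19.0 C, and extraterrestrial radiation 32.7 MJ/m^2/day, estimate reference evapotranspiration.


Approach: apply the Hargreaves-Samani method, ET0 = 0.0023*(Tmean+17.8)*sqrt(Tmax-Tmin)*0.408*Ra.
ET0 = 0.0023*(32.7+17.8)*sqrt(19.0)*0.408*32.7 = 6.75 mm/day
Therefore the reference evapotranspiration ET0 = 6.75 mm/day.


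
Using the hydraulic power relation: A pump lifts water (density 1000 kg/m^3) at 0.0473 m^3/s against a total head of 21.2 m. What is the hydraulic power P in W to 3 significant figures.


Approach: apply the hydraulic power relation, P = rho*g*Q*H.
P = 1000 * 9.81 * 0.0473 * 21.2 = 9840 W
Therefore the hydraulic power P = 9840 W.


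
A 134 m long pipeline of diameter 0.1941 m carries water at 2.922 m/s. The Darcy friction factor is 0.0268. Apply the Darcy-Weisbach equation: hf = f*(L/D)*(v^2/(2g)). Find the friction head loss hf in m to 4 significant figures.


hf = 0.0268 * (134/0.1941) * (2.922^2 / (2*9.81))
hf = 8.051 m
Therefore the friction head loss hf = 8.051 m.


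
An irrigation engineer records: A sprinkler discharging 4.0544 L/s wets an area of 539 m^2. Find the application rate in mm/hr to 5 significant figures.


Approach: apply the application rate relation, rate = (Q/A)*3600.
rate = (4.0544 / 539) * 3600 = 27.079 mm/hr
Therefore the application rate = 27.079 mm/hr.


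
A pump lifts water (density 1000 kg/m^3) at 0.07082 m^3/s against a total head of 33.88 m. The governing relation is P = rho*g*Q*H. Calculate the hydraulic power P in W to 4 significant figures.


P = 1000 * 9.81 * 0.07082 * 33.88 = 23540 W
Therefore the hydraulic power P = 23540 W.


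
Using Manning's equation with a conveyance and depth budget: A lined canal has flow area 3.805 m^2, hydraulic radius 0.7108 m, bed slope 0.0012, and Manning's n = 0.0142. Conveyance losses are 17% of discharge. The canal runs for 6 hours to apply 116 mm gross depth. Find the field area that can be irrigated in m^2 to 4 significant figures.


Approach: apply Manning's equation with a conveyance and depth budget, Q = (1/n)*A*R^(2/3)*S^(1/2); Q_field = Q*(1-loss); Area = Q_field*t/(d/1000).
Step 1 — canal discharge (Manning's equation):
  Q = (1/0.0142) * 3.805 * 0.7108^(2/3) * 0.0012^(1/2) = 7.39302 m^3/s
Step 2 — delivered flow: Q_field = 7.39302*(1 - 17/100) = 6.13621 m^3/s
Step 3 — volume delivered: V = 6.13621 * 6*3600 = 132542 m^3
Step 4 — area served: A = V / (depth/1000) = 132542 / 0.116 = 1143000 m^2
Therefore the field area that can be irrigated = 1143000 m^2.


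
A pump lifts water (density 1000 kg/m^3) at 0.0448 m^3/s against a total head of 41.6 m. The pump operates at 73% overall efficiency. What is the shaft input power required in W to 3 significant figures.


Approach: apply hydraulic power then efficiency conversion, P = rho*g*Q*H; P_in = P/eta.
Step 1 — hydraulic power (P = rho*g*Q*H):
  P = 1000 * 9.81 * 0.0448 * 41.6 = 18283 W
Step 2 — input power: P_in = P/eta = 18283 / 0.73 = 25000 W
Therefore the shaft input power required = 25000 W.


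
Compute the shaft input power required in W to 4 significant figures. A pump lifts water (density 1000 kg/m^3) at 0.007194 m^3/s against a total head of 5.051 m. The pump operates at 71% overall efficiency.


Approach: apply hydraulic power then efficiency conversion, P = rho*g*Q*H; P_in = P/eta.
Step 1 — hydraulic power (P = rho*g*Q*H):
  P = 1000 * 9.81 * 0.007194 * 5.051 = 356.465 W
Step 2 — input power: P_in = P/eta = 356.465 / 0.71 = 502.1 W
Therefore the shaft input power required = 502.1 W.


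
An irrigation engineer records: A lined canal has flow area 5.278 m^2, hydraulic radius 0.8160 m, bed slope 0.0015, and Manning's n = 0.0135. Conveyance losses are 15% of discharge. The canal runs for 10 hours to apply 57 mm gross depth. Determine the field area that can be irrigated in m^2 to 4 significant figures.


Approach: apply Manning's equation with a conveyance and depth budget, Q = (1/n)*A*R^(2/3)*S^(1/2); Q_field = Q*(1-loss); Area = Q_field*t/(d/1000).
Step 1 — canal discharge (Manning's equation):
  Q = (1/0.0135) * 5.278 * 0.8160^(2/3) * 0.0015^(1/2) = 13.2223 m^3/s
Step 2 — delivered flow: Q_field = 13.2223*(1 - 15/100) = 11.2390 m^3/s
Step 3 — volume delivered: V = 11.2390 * 10*3600 = 404603 m^3
Step 4 — area served: A = V / (depth/1000) = 404603 / 0.057 = 7098000 m^2
Therefore the field area that can be irrigated = 7098000 m^2.


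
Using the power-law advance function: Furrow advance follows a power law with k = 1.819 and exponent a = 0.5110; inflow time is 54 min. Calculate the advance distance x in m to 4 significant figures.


Approach: apply the power-law advance function, x = k*t^a.
x = 1.819 * 54^0.5110 = 13.97 m
Therefore the advance distance x = 13.97 m.


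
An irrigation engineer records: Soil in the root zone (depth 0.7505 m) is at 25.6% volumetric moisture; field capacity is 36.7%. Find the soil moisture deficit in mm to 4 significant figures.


Approach: apply the soil moisture deficit relation, SMD = (FC - theta)/100 * depth * 1000.
SMD = (36.7 - 25.6)/100 * 0.7505 * 1000 = 83.31 mm
Therefore the soil moisture deficit = 83.31 mm.


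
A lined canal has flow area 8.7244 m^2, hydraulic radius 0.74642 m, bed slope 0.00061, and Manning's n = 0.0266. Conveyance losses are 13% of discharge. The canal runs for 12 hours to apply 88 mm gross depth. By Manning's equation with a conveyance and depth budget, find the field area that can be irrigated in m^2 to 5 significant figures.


Approach: apply Manning's equation with a conveyance and depth budget, Q = (1/n)*A*R^(2/3)*S^(1/2); Q_field = Q*(1-loss); Area = Q_field*t/(d/1000).
Step 1 — canal discharge (Manning's equation):
  Q = (1/0.0266) * 8.7244 * 0.74642^(2/3) * 0.00061^(1/2) = 6.665627 m^3/s
Step 2 — delivered flow: Q_field = 6.665627*(1 - 13/100) = 5.799096 m^3/s
Step 3 — volume delivered: V = 5.799096 * 12*3600 = 250520.9 m^3
Step 4 — area served: A = V / (depth/1000) = 250520.9 / 0.088 = 2846800 m^2
Therefore the field area that can be irrigated = 2846800 m^2.


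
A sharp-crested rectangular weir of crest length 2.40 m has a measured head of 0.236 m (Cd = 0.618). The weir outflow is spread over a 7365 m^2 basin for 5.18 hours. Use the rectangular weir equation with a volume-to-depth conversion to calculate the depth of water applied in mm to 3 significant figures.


Approach: apply the rectangular weir equation with a volume-to-depth conversion, Q = (2/3)*Cd*L*sqrt(2g)*H^1.5; d = Q*t/A * 1000.
Step 1 — weir discharge:
  Q = (2/3)*0.618*2.40*sqrt(2*9.81)*0.236^1.5 = 0.50214 m^3/s
Step 2 — volume: V = 0.50214 * 5.18*3600 = 9363.9 m^3
Step 3 — depth: d = V/A * 1000 = 9363.9/7365 * 1000 = 1270 mm
Therefore the depth of water applied = 1270 mm.


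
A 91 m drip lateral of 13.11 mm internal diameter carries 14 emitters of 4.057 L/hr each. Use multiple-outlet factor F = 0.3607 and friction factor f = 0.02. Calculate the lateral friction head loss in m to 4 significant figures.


Approach: apply Darcy-Weisbach with the multiple-outlet F-factor, Q = n*q/(3600*1000) m^3/s; v = Q/A; hf = F*f*(L/D)*(v^2/(2g)).
Q = 14*4.057/(3600*1000) = 1.57772e-05 m^3/s
A = pi*(13.11e-3/2)^2 = 1.34988e-04 m^2, so v = Q/A = 0.116879 m/s
hf = 0.3607*0.02*(91/0.01311)*(0.116879^2/(2*9.81)) = 0.03486 m
Therefore the lateral friction head loss = 0.03486 m.


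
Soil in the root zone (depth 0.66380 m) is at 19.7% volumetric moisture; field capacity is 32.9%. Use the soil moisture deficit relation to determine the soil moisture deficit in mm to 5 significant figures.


Approach: apply the soil moisture deficit relation, SMD = (FC - theta)/100 * depth * 1000.
SMD = (32.9 - 19.7)/100 * 0.66380 * 1000 = 87.622 mm
Therefore the soil moisture deficit = 87.622 mm.


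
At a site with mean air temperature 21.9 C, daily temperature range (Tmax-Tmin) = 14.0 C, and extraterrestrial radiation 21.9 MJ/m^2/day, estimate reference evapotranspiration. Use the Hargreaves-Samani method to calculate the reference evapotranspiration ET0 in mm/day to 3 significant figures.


Approach: apply the Hargreaves-Samani method, ET0 = 0.0023*(Tmean+17.8)*sqrt(Tmax-Tmin)*0.408*Ra.
ET0 = 0.0023*(21.9+17.8)*sqrt(14.0)*0.408*21.9 = 3.05 mm/day
Therefore the reference evapotranspiration ET0 = 3.05 mm/day.


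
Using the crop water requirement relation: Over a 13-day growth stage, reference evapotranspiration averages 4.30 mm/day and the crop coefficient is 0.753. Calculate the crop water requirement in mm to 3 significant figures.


Approach: apply the crop water requirement relation, CWR = ET0 * Kc * days.
CWR = 4.30 * 0.753 * 13 = 42.1 mm
Therefore the crop water requirement = 42.1 mm.


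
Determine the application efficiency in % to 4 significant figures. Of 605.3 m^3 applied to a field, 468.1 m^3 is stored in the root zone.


Approach: apply the application efficiency ratio, Ea = (stored/applied)*100.
Ea = (468.1/605.3)*100 = 77.33 %
Therefore the application efficiency = 77.33 %.


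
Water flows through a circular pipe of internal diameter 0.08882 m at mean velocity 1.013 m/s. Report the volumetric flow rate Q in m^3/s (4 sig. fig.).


Approach: apply the continuity equation for pipe flow, Q = A * v with A = pi*(D/2)^2.
A = pi*(0.08882/2)^2 = 0.00619600 m^2
Q = 0.00619600 * 1.013 = 0.006277 m^3/s
Therefore the volumetric flow rate Q = 0.006277 m^3/s.


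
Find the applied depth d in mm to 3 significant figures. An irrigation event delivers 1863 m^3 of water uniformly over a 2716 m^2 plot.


Approach: apply depth from volume over area, d = (V/A)*1000.
d = (1863 / 2716) * 1000 = 686 mm
Therefore the applied depth d = 686 mm.


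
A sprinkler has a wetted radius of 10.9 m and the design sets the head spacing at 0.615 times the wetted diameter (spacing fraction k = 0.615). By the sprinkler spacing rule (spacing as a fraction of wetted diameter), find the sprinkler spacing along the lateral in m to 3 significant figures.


Approach: apply the sprinkler spacing rule (spacing as a fraction of wetted diameter), S = k*(2*R).
S = 0.615 * (2 * 10.9) = 13.4 m
Therefore the sprinkler spacing along the lateral = 13.4 m.


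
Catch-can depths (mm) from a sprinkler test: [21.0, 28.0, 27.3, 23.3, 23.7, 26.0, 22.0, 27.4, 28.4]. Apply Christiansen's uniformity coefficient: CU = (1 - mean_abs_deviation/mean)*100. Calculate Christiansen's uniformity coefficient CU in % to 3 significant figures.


mean = 25.233 mm
mean |d_i - mean| = 2.4296 mm
CU = (1 - 2.4296/25.233)*100 = 90.4 %
Therefore Christiansen's uniformity coefficient CU = 90.4 %.


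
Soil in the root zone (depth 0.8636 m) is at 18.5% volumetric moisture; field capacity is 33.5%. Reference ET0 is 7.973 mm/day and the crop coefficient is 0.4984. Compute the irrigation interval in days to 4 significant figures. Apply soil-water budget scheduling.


Approach: apply soil-water budget scheduling, SMD = (FC-theta)/100*depth*1000; ETc = ET0*Kc; interval = SMD/ETc.
Step 1 — soil moisture deficit:
  SMD = (33.5 - 18.5)/100 * 0.8636 * 1000 = 129.540 mm
Step 2 — daily crop ET (ETc = ET0*Kc):
  ETc = 7.973 * 0.4984 = 3.97374 mm/day
Step 3 — irrigation interval (SMD/ETc):
  interval = 129.540 / 3.97374 = 32.60 days
Therefore the irrigation interval = 32.60 days.


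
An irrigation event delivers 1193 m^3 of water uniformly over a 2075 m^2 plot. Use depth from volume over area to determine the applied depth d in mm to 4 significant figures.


Approach: apply depth from volume over area, d = (V/A)*1000.
d = (1193 / 2075) * 1000 = 574.9 mm
Therefore the applied depth d = 574.9 mm.


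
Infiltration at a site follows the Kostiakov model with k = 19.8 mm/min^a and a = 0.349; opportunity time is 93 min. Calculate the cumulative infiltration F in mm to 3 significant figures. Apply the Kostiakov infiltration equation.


Approach: apply the Kostiakov infiltration equation, F = k*t^a.
F = 19.8 * 93^0.349 = 96.3 mm
Therefore the cumulative infiltration F = 96.3 mm.


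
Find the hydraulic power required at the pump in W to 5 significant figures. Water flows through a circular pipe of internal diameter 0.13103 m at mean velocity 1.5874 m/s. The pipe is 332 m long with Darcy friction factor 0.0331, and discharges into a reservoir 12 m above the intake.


Approach: apply continuity + Darcy-Weisbach + hydraulic power, Q = A*v; hf = f*(L/D)*(v^2/(2g)); H = static + hf; P = rho*g*Q*H.
Step 1 — flow rate (continuity, Q = A*v):
  A = pi*(0.13103/2)^2 = 0.01348439 m^2
  Q = 0.01348439 * 1.5874 = 0.02140512 m^3/s
Step 2 — friction head loss (Darcy-Weisbach):
  hf = 0.0331 * (332/0.13103) * (1.5874^2 / (2*9.81))
  hf = 10.77132 m
Step 3 — total head: H = 12 + 10.77132 = 22.77132 m
Step 4 — hydraulic power (P = rho*g*Q*H):
  P = 1000 * 9.81 * 0.02140512 * 22.77132 = 4781.6 W
Therefore the hydraulic power required at the pump = 4781.6 W.


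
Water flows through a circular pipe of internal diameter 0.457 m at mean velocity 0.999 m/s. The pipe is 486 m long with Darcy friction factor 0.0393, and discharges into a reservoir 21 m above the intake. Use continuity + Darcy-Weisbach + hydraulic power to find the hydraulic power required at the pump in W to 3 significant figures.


Approach: apply continuity + Darcy-Weisbach + hydraulic power, Q = A*v; hf = f*(L/D)*(v^2/(2g)); H = static + hf; P = rho*g*Q*H.
Step 1 — flow rate (continuity, Q = A*v):
  A = pi*(0.457/2)^2 = 0.16403 m^2
  Q = 0.16403 * 0.999 = 0.16387 m^3/s
Step 2 — friction head loss (Darcy-Weisbach):
  hf = 0.0393 * (486/0.457) * (0.999^2 / (2*9.81))
  hf = 2.1259 m
Step 3 — total head: H = 21 + 2.1259 = 23.126 m
Step 4 — hydraulic power (P = rho*g*Q*H):
  P = 1000 * 9.81 * 0.16387 * 23.126 = 37200 W
Therefore the hydraulic power required at the pump = 37200 W.


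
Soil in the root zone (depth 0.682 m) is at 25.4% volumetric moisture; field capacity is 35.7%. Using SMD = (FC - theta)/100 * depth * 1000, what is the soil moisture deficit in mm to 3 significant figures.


SMD = (35.7 - 25.4)/100 * 0.682 * 1000 = 70.2 mm
Therefore the soil moisture deficit = 70.2 mm.


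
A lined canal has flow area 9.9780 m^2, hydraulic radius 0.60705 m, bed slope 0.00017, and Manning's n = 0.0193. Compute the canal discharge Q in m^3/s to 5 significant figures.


Approach: apply Manning's equation, Q = (1/n)*A*R^(2/3)*S^(1/2).
Q = (1/0.0193) * 9.9780 * 0.60705^(2/3) * 0.00017^(1/2) = 4.8327 m^3/s
Therefore the canal discharge Q = 4.8327 m^3/s.


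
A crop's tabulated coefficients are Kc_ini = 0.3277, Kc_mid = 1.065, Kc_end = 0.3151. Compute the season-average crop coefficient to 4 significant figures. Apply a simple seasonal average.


Approach: apply a simple seasonal average, Kc_avg = (Kc_ini + Kc_mid + Kc_end)/3.
Kc_avg = (0.3277 + 1.065 + 0.3151)/3 = 0.5693
Therefore the season-average crop coefficient = 0.5693.


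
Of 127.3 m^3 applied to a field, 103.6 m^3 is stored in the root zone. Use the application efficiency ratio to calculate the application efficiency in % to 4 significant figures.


Approach: apply the application efficiency ratio, Ea = (stored/applied)*100.
Ea = (103.6/127.3)*100 = 81.38 %
Therefore the application efficiency = 81.38 %.


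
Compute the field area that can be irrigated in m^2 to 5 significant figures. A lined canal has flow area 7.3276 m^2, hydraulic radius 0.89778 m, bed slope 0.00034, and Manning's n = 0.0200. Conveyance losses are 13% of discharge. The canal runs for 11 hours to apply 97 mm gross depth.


Approach: apply Manning's equation with a conveyance and depth budget, Q = (1/n)*A*R^(2/3)*S^(1/2); Q_field = Q*(1-loss); Area = Q_field*t/(d/1000).
Step 1 — canal discharge (Manning's equation):
  Q = (1/0.0200) * 7.3276 * 0.89778^(2/3) * 0.00034^(1/2) = 6.287112 m^3/s
Step 2 — delivered flow: Q_field = 6.287112*(1 - 13/100) = 5.469787 m^3/s
Step 3 — volume delivered: V = 5.469787 * 11*3600 = 216603.6 m^3
Step 4 — area served: A = V / (depth/1000) = 216603.6 / 0.097 = 2233000 m^2
Therefore the field area that can be irrigated = 2233000 m^2.


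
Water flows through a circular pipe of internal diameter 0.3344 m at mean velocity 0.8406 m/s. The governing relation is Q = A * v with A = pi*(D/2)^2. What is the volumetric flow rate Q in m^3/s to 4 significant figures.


A = pi*(0.3344/2)^2 = 0.0878259 m^2
Q = 0.0878259 * 0.8406 = 0.07383 m^3/s
Therefore the volumetric flow rate Q = 0.07383 m^3/s.


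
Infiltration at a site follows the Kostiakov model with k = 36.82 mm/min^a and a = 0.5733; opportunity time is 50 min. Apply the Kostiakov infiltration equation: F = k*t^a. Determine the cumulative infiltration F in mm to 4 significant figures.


F = 36.82 * 50^0.5733 = 346.8 mm
Therefore the cumulative infiltration F = 346.8 mm.


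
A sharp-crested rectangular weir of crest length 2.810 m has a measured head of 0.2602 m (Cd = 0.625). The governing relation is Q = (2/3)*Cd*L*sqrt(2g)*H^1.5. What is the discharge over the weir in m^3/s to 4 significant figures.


Q = (2/3)*0.625*2.810*sqrt(2*9.81)*0.2602^1.5 = 0.6883 m^3/s
Therefore the discharge over the weir = 0.6883 m^3/s.


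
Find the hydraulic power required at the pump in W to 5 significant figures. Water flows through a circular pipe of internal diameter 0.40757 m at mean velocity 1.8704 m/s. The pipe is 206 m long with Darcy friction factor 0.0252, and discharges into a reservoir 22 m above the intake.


Approach: apply continuity + Darcy-Weisbach + hydraulic power, Q = A*v; hf = f*(L/D)*(v^2/(2g)); H = static + hf; P = rho*g*Q*H.
Step 1 — flow rate (continuity, Q = A*v):
  A = pi*(0.40757/2)^2 = 0.1304651 m^2
  Q = 0.1304651 * 1.8704 = 0.2440219 m^3/s
Step 2 — friction head loss (Darcy-Weisbach):
  hf = 0.0252 * (206/0.40757) * (1.8704^2 / (2*9.81))
  hf = 2.271096 m
Step 3 — total head: H = 22 + 2.271096 = 24.27110 m
Step 4 — hydraulic power (P = rho*g*Q*H):
  P = 1000 * 9.81 * 0.2440219 * 24.27110 = 58101 W
Therefore the hydraulic power required at the pump = 58101 W.


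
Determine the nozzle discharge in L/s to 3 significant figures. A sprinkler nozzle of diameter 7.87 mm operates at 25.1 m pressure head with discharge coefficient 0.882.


Approach: apply the orifice equation, Q = Cd*A*sqrt(2*g*h), A = pi*(d/2)^2.
A = pi*(7.87e-3/2)^2 = 4.8645e-05 m^2
Q = 0.882 * 4.8645e-05 * sqrt(2*9.81*25.1) * 1000 = 0.952 L/s
Therefore the nozzle discharge = 0.952 L/s.


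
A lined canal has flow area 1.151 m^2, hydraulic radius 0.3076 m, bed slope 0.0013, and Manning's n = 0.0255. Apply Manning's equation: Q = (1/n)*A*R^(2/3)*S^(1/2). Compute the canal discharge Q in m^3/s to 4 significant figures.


Q = (1/0.0255) * 1.151 * 0.3076^(2/3) * 0.0013^(1/2) = 0.7416 m^3/s
Therefore the canal discharge Q = 0.7416 m^3/s.


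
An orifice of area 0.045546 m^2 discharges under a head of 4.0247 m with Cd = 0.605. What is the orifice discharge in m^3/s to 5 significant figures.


Approach: apply the orifice equation, Q = Cd*A*sqrt(2*g*h).
Q = 0.605 * 0.045546 * sqrt(2*9.81*4.0247) = 0.24486 m^3/s
Therefore the orifice discharge = 0.24486 m^3/s.


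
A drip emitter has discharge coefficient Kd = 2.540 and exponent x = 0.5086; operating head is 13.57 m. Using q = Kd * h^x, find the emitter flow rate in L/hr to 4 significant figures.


q = 2.540 * 13.57^0.5086 = 9.569 L/hr
Therefore the emitter flow rate = 9.569 L/hr.


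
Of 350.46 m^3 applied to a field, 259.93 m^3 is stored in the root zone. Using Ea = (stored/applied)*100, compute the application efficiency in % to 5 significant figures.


Ea = (259.93/350.46)*100 = 74.168 %
Therefore the application efficiency = 74.168 %.


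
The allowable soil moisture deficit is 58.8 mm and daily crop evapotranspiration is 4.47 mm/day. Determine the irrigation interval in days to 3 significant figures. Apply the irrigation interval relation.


Approach: apply the irrigation interval relation, interval = SMD / ETc.
interval = 58.8 / 4.47 = 13.2 days
Therefore the irrigation interval = 13.2 days.


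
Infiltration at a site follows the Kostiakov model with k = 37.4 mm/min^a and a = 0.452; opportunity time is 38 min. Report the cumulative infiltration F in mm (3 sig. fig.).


Approach: apply the Kostiakov infiltration equation, F = k*t^a.
F = 37.4 * 38^0.452 = 194 mm
Therefore the cumulative infiltration F = 194 mm.


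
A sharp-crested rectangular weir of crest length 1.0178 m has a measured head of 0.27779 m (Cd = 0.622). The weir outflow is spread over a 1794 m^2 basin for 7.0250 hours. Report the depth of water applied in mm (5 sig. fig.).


Approach: apply the rectangular weir equation with a volume-to-depth conversion, Q = (2/3)*Cd*L*sqrt(2g)*H^1.5; d = Q*t/A * 1000.
Step 1 — weir discharge:
  Q = (2/3)*0.622*1.0178*sqrt(2*9.81)*0.27779^1.5 = 0.2737071 m^3/s
Step 2 — volume: V = 0.2737071 * 7.0250*3600 = 6922.051 m^3
Step 3 — depth: d = V/A * 1000 = 6922.051/1794 * 1000 = 3858.4 mm
Therefore the depth of water applied = 3858.4 mm.


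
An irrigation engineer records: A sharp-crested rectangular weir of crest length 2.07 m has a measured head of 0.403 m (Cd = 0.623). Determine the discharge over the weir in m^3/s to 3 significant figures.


Approach: apply the rectangular weir equation, Q = (2/3)*Cd*L*sqrt(2g)*H^1.5.
Q = (2/3)*0.623*2.07*sqrt(2*9.81)*0.403^1.5 = 0.974 m^3/s
Therefore the discharge over the weir = 0.974 m^3/s.


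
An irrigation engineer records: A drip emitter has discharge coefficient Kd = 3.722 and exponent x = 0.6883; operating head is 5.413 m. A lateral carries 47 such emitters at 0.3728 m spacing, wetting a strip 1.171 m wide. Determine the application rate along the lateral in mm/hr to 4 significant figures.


Approach: apply the emitter equation with a lateral mass balance, q = Kd*h^x; Q = n*q; rate = Q/(n*spacing*width).
Step 1 — single emitter flow (q = Kd*h^x):
  q = 3.722 * 5.413^0.6883 = 11.9015 L/hr
Step 2 — total lateral flow: Q = 47 * 11.9015 = 559.371 L/hr
Step 3 — wetted area: A = 47 * 0.3728 * 1.171 = 20.5178 m^2
Step 4 — application rate: Q/A = 559.371/20.5178 = 27.26 mm/hr
Therefore the application rate along the lateral = 27.26 mm/hr.


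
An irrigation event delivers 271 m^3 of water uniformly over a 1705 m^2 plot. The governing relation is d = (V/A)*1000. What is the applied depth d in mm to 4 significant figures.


d = (271 / 1705) * 1000 = 158.9 mm
Therefore the applied depth d = 158.9 mm.


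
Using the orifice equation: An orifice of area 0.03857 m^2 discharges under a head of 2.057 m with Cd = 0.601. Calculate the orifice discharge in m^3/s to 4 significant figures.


Approach: apply the orifice equation, Q = Cd*A*sqrt(2*g*h).
Q = 0.601 * 0.03857 * sqrt(2*9.81*2.057) = 0.1473 m^3/s
Therefore the orifice discharge = 0.1473 m^3/s.


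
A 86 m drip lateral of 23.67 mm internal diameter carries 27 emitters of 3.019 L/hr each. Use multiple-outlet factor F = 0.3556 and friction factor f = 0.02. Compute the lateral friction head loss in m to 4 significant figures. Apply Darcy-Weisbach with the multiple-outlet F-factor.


Approach: apply Darcy-Weisbach with the multiple-outlet F-factor, Q = n*q/(3600*1000) m^3/s; v = Q/A; hf = F*f*(L/D)*(v^2/(2g)).
Q = 27*3.019/(3600*1000) = 2.26425e-05 m^3/s
A = pi*(23.67e-3/2)^2 = 4.40034e-04 m^2, so v = Q/A = 0.0514562 m/s
hf = 0.3556*0.02*(86/0.02367)*(0.0514562^2/(2*9.81)) = 0.003487 m
Therefore the lateral friction head loss = 0.003487 m.


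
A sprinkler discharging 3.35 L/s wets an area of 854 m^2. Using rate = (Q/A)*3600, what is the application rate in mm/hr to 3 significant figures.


rate = (3.35 / 854) * 3600 = 14.1 mm/hr
Therefore the application rate = 14.1 mm/hr.


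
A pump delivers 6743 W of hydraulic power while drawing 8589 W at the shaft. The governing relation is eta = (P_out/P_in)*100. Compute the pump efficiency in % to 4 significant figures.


eta = (6743 / 8589) * 100 = 78.51 %
Therefore the pump efficiency = 78.51 %.


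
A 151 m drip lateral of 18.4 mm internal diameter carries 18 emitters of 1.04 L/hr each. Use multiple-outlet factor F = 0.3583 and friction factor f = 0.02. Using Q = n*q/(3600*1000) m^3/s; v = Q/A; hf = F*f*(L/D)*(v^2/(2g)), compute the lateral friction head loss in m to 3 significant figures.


Q = 18*1.04/(3600*1000) = 5.2000e-06 m^3/s
A = pi*(18.4e-3/2)^2 = 2.6590e-04 m^2, so v = Q/A = 0.019556 m/s
hf = 0.3583*0.02*(151/0.0184)*(0.019556^2/(2*9.81)) = 0.00115 m
Therefore the lateral friction head loss = 0.00115 m.


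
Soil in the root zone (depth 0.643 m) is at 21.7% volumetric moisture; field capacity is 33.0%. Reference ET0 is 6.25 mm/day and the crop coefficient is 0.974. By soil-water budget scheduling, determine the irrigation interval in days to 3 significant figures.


Approach: apply soil-water budget scheduling, SMD = (FC-theta)/100*depth*1000; ETc = ET0*Kc; interval = SMD/ETc.
Step 1 — soil moisture deficit:
  SMD = (33.0 - 21.7)/100 * 0.643 * 1000 = 72.659 mm
Step 2 — daily crop ET (ETc = ET0*Kc):
  ETc = 6.25 * 0.974 = 6.0875 mm/day
Step 3 — irrigation interval (SMD/ETc):
  interval = 72.659 / 6.0875 = 11.9 days
Therefore the irrigation interval = 11.9 days.


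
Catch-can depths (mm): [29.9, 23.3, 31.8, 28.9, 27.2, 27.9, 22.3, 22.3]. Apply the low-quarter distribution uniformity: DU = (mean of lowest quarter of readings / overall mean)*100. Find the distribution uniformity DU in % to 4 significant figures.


sorted lowest 2 of 8: [22.3, 22.3] -> mean = 22.3000 mm
overall mean = 26.7000 mm
DU = (22.3000/26.7000)*100 = 83.52 %
Therefore the distribution uniformity DU = 83.52 %.


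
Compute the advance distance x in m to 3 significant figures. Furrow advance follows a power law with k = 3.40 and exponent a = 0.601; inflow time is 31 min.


Approach: apply the power-law advance function, x = k*t^a.
x = 3.40 * 31^0.601 = 26.8 m
Therefore the advance distance x = 26.8 m.


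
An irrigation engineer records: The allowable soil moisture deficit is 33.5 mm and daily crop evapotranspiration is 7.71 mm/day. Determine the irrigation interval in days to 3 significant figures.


Approach: apply the irrigation interval relation, interval = SMD / ETc.
interval = 33.5 / 7.71 = 4.35 days
Therefore the irrigation interval = 4.35 days.


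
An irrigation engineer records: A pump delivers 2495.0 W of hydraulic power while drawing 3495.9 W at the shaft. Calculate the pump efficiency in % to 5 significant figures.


Approach: apply the efficiency ratio, eta = (P_out/P_in)*100.
eta = (2495.0 / 3495.9) * 100 = 71.369 %
Therefore the pump efficiency = 71.369 %.


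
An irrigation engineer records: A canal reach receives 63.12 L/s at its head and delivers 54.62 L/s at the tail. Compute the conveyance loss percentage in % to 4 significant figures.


Approach: apply the conveyance loss ratio, loss% = ((Q_head - Q_tail)/Q_head)*100.
loss = ((63.12 - 54.62)/63.12)*100 = 13.47 %
Therefore the conveyance loss percentage = 13.47 %.


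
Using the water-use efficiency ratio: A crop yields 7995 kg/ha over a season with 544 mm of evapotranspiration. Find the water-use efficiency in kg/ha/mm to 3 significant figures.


Approach: apply the water-use efficiency ratio, WUE = yield/ET.
WUE = 7995 / 544 = 14.7 kg/ha/mm
Therefore the water-use efficiency = 14.7 kg/ha/mm.


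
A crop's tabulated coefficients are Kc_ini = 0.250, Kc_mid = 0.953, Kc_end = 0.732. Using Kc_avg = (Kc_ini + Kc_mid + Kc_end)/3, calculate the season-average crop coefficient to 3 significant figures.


Kc_avg = (0.250 + 0.953 + 0.732)/3 = 0.645
Therefore the season-average crop coefficient = 0.645.


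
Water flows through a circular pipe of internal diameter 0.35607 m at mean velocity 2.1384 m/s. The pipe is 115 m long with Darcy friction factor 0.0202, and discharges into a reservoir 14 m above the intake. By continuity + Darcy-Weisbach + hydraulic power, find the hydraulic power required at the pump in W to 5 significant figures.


Approach: apply continuity + Darcy-Weisbach + hydraulic power, Q = A*v; hf = f*(L/D)*(v^2/(2g)); H = static + hf; P = rho*g*Q*H.
Step 1 — flow rate (continuity, Q = A*v):
  A = pi*(0.35607/2)^2 = 0.09957737 m^2
  Q = 0.09957737 * 2.1384 = 0.2129362 m^3/s
Step 2 — friction head loss (Darcy-Weisbach):
  hf = 0.0202 * (115/0.35607) * (2.1384^2 / (2*9.81))
  hf = 1.520522 m
Step 3 — total head: H = 14 + 1.520522 = 15.52052 m
Step 4 — hydraulic power (P = rho*g*Q*H):
  P = 1000 * 9.81 * 0.2129362 * 15.52052 = 32421 W
Therefore the hydraulic power required at the pump = 32421 W.


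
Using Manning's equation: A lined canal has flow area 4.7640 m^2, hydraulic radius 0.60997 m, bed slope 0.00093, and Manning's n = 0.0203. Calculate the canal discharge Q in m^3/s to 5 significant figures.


Approach: apply Manning's equation, Q = (1/n)*A*R^(2/3)*S^(1/2).
Q = (1/0.0203) * 4.7640 * 0.60997^(2/3) * 0.00093^(1/2) = 5.1474 m^3/s
Therefore the canal discharge Q = 5.1474 m^3/s.


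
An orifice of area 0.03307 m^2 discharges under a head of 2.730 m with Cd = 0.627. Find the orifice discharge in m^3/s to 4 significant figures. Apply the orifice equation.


Approach: apply the orifice equation, Q = Cd*A*sqrt(2*g*h).
Q = 0.627 * 0.03307 * sqrt(2*9.81*2.730) = 0.1518 m^3/s
Therefore the orifice discharge = 0.1518 m^3/s.


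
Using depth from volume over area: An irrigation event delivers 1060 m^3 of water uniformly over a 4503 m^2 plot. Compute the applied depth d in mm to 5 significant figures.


Approach: apply depth from volume over area, d = (V/A)*1000.
d = (1060 / 4503) * 1000 = 235.40 mm
Therefore the applied depth d = 235.40 mm.


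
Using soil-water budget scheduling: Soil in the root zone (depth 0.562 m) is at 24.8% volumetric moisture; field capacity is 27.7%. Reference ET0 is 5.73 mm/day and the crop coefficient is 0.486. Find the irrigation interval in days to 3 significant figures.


Approach: apply soil-water budget scheduling, SMD = (FC-theta)/100*depth*1000; ETc = ET0*Kc; interval = SMD/ETc.
Step 1 — soil moisture deficit:
  SMD = (27.7 - 24.8)/100 * 0.562 * 1000 = 16.298 mm
Step 2 — daily crop ET (ETc = ET0*Kc):
  ETc = 5.73 * 0.486 = 2.7848 mm/day
Step 3 — irrigation interval (SMD/ETc):
  interval = 16.298 / 2.7848 = 5.85 days
Therefore the irrigation interval = 5.85 days.
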